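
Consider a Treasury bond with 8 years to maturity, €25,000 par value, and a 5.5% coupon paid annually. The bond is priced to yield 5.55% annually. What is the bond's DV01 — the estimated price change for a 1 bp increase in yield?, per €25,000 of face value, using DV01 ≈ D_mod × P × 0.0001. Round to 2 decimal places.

€15.77

Periodic yield y = 0.0555.
  t   CF        PV=CF/(1+0.0555)^t    t·PV
  1     1,375.00     1,302.7001     1,302.7001
  2     1,375.00     1,234.2019     2,468.4039
  3     1,375.00     1,169.3055     3,507.9164
  4     1,375.00     1,107.8214     4,431.2856
  5     1,375.00     1,049.5702     5,247.8512
  6     1,375.00       994.3820     5,966.2922
  7     1,375.00       942.0957     6,594.6701
  8    26,375.00    17,120.8991   136,967.1926
  Σ                 24,920.9760   166,486.3122
P = 24,920.9760; D_Mac = 6.68057 yrs; D_mod = 6.32929 yrs.
DV01 ≈ 6.32929 × 24,920.9760 × 0.0001 = 15.773218.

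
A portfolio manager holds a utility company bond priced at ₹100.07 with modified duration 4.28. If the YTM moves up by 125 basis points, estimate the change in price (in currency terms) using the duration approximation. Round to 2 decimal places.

-₹5.35

Duration approximation: ΔP/P ≈ -D_mod · Δy = -4.28 × (+0.0125) = -0.053500.
ΔP ≈ 100.07 × (-0.053500) = -5.353745.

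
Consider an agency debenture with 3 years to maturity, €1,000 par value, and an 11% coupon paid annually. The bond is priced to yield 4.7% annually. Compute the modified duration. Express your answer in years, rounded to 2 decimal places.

2.61 years

Periodic yield y = 0.047. First find Macaulay duration:
  t   CF        PV=CF/(1+0.047)^t    t·PV
  1       110.00       105.0621       105.0621
  2       110.00       100.3458       200.6917
  3     1,110.00       967.1257     2,901.3772
  Σ                  1,172.5336     3,207.1309
P = 1,172.5336; Macaulay duration = 3,207.1309 / 1,172.5336 = 2.73521 years.
Modified duration = D_Mac / (1 + y) = 2.73521 / 1.047 = 2.61243 years.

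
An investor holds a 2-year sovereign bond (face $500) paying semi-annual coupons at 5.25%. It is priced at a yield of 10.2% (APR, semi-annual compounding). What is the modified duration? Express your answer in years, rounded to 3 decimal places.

Periodic yield y = 0.051. First find Macaulay duration:
  t   CF        PV=CF/(1+0.051)^t    t·PV
  1       13.125        12.4881        12.4881
  2       13.125        11.8821        23.7642
  3       13.125        11.3055        33.9166
  4      513.125       420.5448     1,682.1794
  Σ                    456.2206     1,752.3483
P = 456.2206; Macaulay duration = 1,752.3483 / 456.2206 = 3.84101 half-year periods = 1.92051 years.
Modified duration = D_Mac / (1 + y) = 1.92051 / 1.051 = 1.82731 years.

1.827 years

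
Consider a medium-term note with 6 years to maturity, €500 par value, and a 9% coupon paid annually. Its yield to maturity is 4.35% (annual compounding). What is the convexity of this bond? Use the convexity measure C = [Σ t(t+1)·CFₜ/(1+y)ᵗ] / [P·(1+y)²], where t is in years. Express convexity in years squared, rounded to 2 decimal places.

With y = 0.0435:
  t   CF        PV=CF/(1+0.0435)^t    t·PV        t(t+1)·PV
  1        45.00        43.1241        43.1241          86.2482
  2        45.00        41.3264        82.6528         247.9584
  3        45.00        39.6036       118.8109         475.2437
  4        45.00        37.9527       151.8108         759.0540
  5        45.00        36.3706       181.8529       1,091.1175
  6       545.00       422.1257     2,532.7541      17,729.2789
  Σ                    620.5031     3,111.0057      20,388.9008
P = 620.5031.
Convexity = Σ t(t+1)·PV / [P·(1+y)²] = 20,388.9008 / (620.5031 × 1.088892) = 30.17623.

30.18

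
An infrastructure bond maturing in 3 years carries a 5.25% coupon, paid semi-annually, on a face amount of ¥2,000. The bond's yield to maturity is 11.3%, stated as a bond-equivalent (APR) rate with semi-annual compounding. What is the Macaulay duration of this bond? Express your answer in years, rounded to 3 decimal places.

2.796 years

Periodic yield y = 0.0565. Discount each cash flow and weight by its period:
  t   CF        PV=CF/(1+0.0565)^t    t·PV
  1        52.50        49.6924        49.6924
  2        52.50        47.0349        94.0698
  3        52.50        44.5196       133.5587
  4        52.50        42.1387       168.5549
  5        52.50        39.8852       199.4260
  6     2,052.50     1,475.9313     8,855.5881
  Σ                  1,699.2021     9,500.8898
Price P = Σ PV = 1,699.2021.
Macaulay duration = Σ(t·PV) / P = 9,500.8898 / 1,699.2021 = 5.59138 half-year periods.
In years: 5.59138 / 2 = 2.79569 years.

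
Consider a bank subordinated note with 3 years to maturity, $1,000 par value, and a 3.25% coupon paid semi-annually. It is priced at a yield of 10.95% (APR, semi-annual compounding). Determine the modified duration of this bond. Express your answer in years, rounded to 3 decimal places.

Periodic yield y = 0.05475. First find Macaulay duration:
  t   CF        PV=CF/(1+0.05475)^t    t·PV
  1        16.25        15.4065        15.4065
  2        16.25        14.6068        29.2135
  3        16.25        13.8486        41.5457
  4        16.25        13.1297        52.5189
  5        16.25        12.4482        62.2409
  6     1,016.25       738.0799     4,428.4792
  Σ                    807.5196     4,629.4046
P = 807.5196; Macaulay duration = 4,629.4046 / 807.5196 = 5.73287 half-year periods = 2.86643 years.
Modified duration = D_Mac / (1 + y) = 2.86643 / 1.05475 = 2.71764 years.

2.718 years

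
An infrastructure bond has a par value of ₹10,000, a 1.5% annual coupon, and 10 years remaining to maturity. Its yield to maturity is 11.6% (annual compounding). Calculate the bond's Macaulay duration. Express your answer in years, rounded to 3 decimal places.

8.894 years

Periodic yield y = 0.116. Discount each cash flow and weight by its year:
  t   CF        PV=CF/(1+0.116)^t    t·PV
  1       150.00       134.4086       134.4086
  2       150.00       120.4378       240.8756
  3       150.00       107.9192       323.7576
  4       150.00        96.7018       386.8071
  5       150.00        86.6503       433.2517
  6       150.00        77.6437       465.8621
  7       150.00        69.5732       487.0123
  8       150.00        62.3416       498.7325
  9       150.00        55.8616       502.7546
  10   10,150.00     3,387.0694    33,870.6941
  Σ                  4,198.6072    37,344.1562
Price P = Σ PV = 4,198.6072.
Macaulay duration = Σ(t·PV) / P = 37,344.1562 / 4,198.6072 = 8.89442 years.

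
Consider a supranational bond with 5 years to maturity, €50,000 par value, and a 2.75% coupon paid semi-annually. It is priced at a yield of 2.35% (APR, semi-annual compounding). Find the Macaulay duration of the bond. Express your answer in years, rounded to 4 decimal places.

4.7090 years

Periodic yield y = 0.01175. Discount each cash flow and weight by its period:
  t   CF        PV=CF/(1+0.01175)^t    t·PV
  1       687.50       679.5157       679.5157
  2       687.50       671.6241     1,343.2482
  3       687.50       663.8242     1,991.4725
  4       687.50       656.1148     2,624.4593
  5       687.50       648.4950     3,242.4750
  6       687.50       640.9637     3,845.7821
  7       687.50       633.5198     4,434.6388
  8       687.50       626.1624     5,009.2993
  9       687.50       618.8905     5,570.0141
  10   50,687.50    45,099.1899   450,991.8990
  Σ                 50,938.3001   479,732.8041
Price P = Σ PV = 50,938.3001.
Macaulay duration = Σ(t·PV) / P = 479,732.8041 / 50,938.3001 = 9.41792 half-year periods.
In years: 9.41792 / 2 = 4.70896 years.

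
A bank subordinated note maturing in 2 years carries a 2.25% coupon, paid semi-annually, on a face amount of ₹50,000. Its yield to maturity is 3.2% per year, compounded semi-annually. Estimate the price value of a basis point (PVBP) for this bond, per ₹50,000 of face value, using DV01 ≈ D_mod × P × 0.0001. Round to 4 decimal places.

₹9.5010

Periodic yield y = 0.016.
  t   CF        PV=CF/(1+0.016)^t    t·PV
  1       562.50       553.6417       553.6417
  2       562.50       544.9230     1,089.8459
  3       562.50       536.3415     1,609.0245
  4    50,562.50    47,451.9110   189,807.6440
  Σ                 49,086.8172   193,060.1562
P = 49,086.8172; D_Mac = 3.93303 half-year periods = 1.96652 yrs; D_mod = 1.93555 yrs.
DV01 ≈ 1.93555 × 49,086.8172 × 0.0001 = 9.500992.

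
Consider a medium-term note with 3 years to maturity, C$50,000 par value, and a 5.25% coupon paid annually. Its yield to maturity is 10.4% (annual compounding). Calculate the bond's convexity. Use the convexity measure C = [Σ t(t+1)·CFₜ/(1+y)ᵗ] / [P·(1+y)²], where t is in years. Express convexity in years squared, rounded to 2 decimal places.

With y = 0.104:
  t   CF        PV=CF/(1+0.104)^t    t·PV        t(t+1)·PV
  1     2,625.00     2,377.7174     2,377.7174       4,755.4348
  2     2,625.00     2,153.7295     4,307.4590      12,922.3771
  3    52,625.00    39,109.7364   117,329.2092     469,316.8366
  Σ                 43,641.1833   124,014.3856     486,994.6485
P = 43,641.1833.
Convexity = Σ t(t+1)·PV / [P·(1+y)²] = 486,994.6485 / (43,641.1833 × 1.218816) = 9.15566.

9.16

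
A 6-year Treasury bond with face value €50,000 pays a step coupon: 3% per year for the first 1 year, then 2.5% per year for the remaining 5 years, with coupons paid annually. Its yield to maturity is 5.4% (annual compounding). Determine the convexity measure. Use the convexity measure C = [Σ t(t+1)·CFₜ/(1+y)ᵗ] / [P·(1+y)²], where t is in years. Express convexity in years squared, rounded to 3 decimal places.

With y = 0.054:
  t   CF        PV=CF/(1+0.054)^t    t·PV        t(t+1)·PV
  1     1,500.00     1,423.1499     1,423.1499       2,846.2998
  2     1,250.00     1,125.1976     2,250.3952       6,751.1855
  3     1,250.00     1,067.5499     3,202.6497      12,810.5987
  4     1,250.00     1,012.8557     4,051.4227      20,257.1137
  5     1,250.00       960.9636     4,804.8182      28,828.9094
  6    51,250.00    37,380.9388   224,285.6329   1,569,999.4305
  Σ                 42,970.6555   240,018.0686   1,641,493.5376
P = 42,970.6555.
Convexity = Σ t(t+1)·PV / [P·(1+y)²] = 1,641,493.5376 / (42,970.6555 × 1.110916) = 34.38634.

34.386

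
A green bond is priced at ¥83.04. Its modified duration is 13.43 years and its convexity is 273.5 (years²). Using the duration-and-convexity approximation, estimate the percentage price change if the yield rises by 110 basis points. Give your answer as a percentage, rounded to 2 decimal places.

-13.12%

Duration effect: -D_mod·Δy = -13.43 × (+0.011) = -0.147730
Convexity effect: ½·C·(Δy)² = 0.5 × 273.5 × (0.011)² = +0.01654675
ΔP/P ≈ -0.147730 + 0.01654675 = -0.13118325
= -13.118325%.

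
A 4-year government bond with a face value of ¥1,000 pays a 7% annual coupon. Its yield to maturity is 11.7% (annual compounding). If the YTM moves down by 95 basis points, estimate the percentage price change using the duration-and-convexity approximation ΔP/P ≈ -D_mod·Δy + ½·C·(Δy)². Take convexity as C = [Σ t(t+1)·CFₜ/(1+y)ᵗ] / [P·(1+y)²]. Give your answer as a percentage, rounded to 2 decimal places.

With y = 0.117:
  t   CF        PV=CF/(1+0.117)^t    t·PV        t(t+1)·PV
  1        70.00        62.6679        62.6679         125.3357
  2        70.00        56.1037       112.2074         336.6223
  3        70.00        50.2271       150.6814         602.7258
  4     1,070.00       687.3392     2,749.3566      13,746.7831
  Σ                    856.3379     3,074.9134      14,811.4670
P = 856.3379; D_Mac = 3.59077 yrs; D_mod = 3.21466 yrs; C = 13.86266.
Duration effect: -3.21466 × (-0.0095) = +0.030539
Convexity effect: 0.5 × 13.86266 × (-0.0095)² = +0.0006256
ΔP/P ≈ +0.030539 + 0.0006256 = +0.031165 = +3.1165%.

+3.12%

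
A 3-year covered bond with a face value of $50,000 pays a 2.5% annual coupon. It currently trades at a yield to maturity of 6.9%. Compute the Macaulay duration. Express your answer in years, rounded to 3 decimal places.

Periodic yield y = 0.069. Discount each cash flow and weight by its year:
  t   CF        PV=CF/(1+0.069)^t    t·PV
  1     1,250.00     1,169.3171     1,169.3171
  2     1,250.00     1,093.8420     2,187.6840
  3    51,250.00    41,952.7809   125,858.3427
  Σ                 44,215.9401   129,215.3439
Price P = Σ PV = 44,215.9401.
Macaulay duration = Σ(t·PV) / P = 129,215.3439 / 44,215.9401 = 2.92237 years.

2.922 years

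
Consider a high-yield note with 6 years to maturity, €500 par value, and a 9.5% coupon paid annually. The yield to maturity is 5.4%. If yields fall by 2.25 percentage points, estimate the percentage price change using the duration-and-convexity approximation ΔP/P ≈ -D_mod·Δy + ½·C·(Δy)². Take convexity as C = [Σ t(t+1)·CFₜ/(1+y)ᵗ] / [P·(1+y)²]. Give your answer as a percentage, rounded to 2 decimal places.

+11.31%

With y = 0.054:
  t   CF        PV=CF/(1+0.054)^t    t·PV        t(t+1)·PV
  1        47.50        45.0664        45.0664          90.1328
  2        47.50        42.7575        85.5150         256.5450
  3        47.50        40.5669       121.7007         486.8028
  4        47.50        38.4885       153.9541         769.7703
  5        47.50        36.5166       182.5831       1,095.4986
  6       547.50       399.3378     2,396.0270      16,772.1890
  Σ                    602.7338     2,984.8463      19,470.9385
P = 602.7338; D_Mac = 4.95218 yrs; D_mod = 4.69846 yrs; C = 29.07904.
Duration effect: -4.69846 × (-0.0225) = +0.105715
Convexity effect: 0.5 × 29.07904 × (-0.0225)² = +0.0073606
ΔP/P ≈ +0.105715 + 0.0073606 = +0.113076 = +11.3076%.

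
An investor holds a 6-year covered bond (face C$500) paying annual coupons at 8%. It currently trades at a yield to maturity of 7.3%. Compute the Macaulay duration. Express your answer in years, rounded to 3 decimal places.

5.011 years

Periodic yield y = 0.073. Discount each cash flow and weight by its year:
  t   CF        PV=CF/(1+0.073)^t    t·PV
  1        40.00        37.2787        37.2787
  2        40.00        34.7425        69.4849
  3        40.00        32.3788        97.1364
  4        40.00        30.1760       120.7038
  5        40.00        28.1230       140.6149
  6       540.00       353.8306     2,122.9838
  Σ                    516.5295     2,588.2025
Price P = Σ PV = 516.5295.
Macaulay duration = Σ(t·PV) / P = 2,588.2025 / 516.5295 = 5.01075 years.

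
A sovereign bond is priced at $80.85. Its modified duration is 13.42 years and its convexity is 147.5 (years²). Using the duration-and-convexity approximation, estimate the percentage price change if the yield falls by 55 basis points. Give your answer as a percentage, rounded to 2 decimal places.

+7.60%

Duration effect: -D_mod·Δy = -13.42 × (-0.0055) = +0.073810
Convexity effect: ½·C·(Δy)² = 0.5 × 147.5 × (-0.0055)² = +0.0022309375
ΔP/P ≈ +0.073810 + 0.0022309375 = +0.0760409375
= +7.60409375%.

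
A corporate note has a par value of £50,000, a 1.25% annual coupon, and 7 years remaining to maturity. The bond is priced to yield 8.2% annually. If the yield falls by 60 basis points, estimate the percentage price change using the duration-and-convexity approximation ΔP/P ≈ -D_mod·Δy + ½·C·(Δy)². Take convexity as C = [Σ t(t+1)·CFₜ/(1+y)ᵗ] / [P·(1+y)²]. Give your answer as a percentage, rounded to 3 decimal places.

With y = 0.082:
  t   CF        PV=CF/(1+0.082)^t    t·PV        t(t+1)·PV
  1       625.00       577.6340       577.6340       1,155.2680
  2       625.00       533.8577     1,067.7154       3,203.1461
  3       625.00       493.3990     1,480.1969       5,920.7876
  4       625.00       456.0064     1,824.0258       9,120.1288
  5       625.00       421.4477     2,107.2386      12,643.4317
  6       625.00       389.5081     2,337.0484      16,359.3387
  7    50,625.00    29,159.1064   204,113.7449   1,632,909.9592
  Σ                 32,030.9593   213,507.6039   1,681,312.0601
P = 32,030.9593; D_Mac = 6.66566 yrs; D_mod = 6.16050 yrs; C = 44.83569.
Duration effect: -6.16050 × (-0.006) = +0.036963
Convexity effect: 0.5 × 44.83569 × (-0.006)² = +0.0008070
ΔP/P ≈ +0.036963 + 0.0008070 = +0.037770 = +3.7770%.

+3.777%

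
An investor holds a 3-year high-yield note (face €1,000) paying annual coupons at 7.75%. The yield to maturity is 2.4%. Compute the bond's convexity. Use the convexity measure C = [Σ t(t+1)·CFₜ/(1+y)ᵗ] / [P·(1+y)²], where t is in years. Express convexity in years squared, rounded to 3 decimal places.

With y = 0.024:
  t   CF        PV=CF/(1+0.024)^t    t·PV        t(t+1)·PV
  1        77.50        75.6836        75.6836         151.3672
  2        77.50        73.9098       147.8195         443.4586
  3     1,077.50     1,003.5001     3,010.5002      12,042.0009
  Σ                  1,153.0934     3,234.0033      12,636.8266
P = 1,153.0934.
Convexity = Σ t(t+1)·PV / [P·(1+y)²] = 12,636.8266 / (1,153.0934 × 1.048576) = 10.45138.

10.451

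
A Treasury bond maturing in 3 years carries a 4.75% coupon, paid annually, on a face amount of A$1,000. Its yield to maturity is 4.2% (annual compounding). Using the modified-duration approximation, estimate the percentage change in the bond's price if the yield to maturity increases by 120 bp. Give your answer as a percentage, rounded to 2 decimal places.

Periodic yield y = 0.042. Modified duration first:
  t   CF        PV=CF/(1+0.042)^t    t·PV
  1        47.50        45.5854        45.5854
  2        47.50        43.7480        87.4960
  3     1,047.50       925.8718     2,777.6155
  Σ                  1,015.2052     2,910.6969
P = 1,015.2052; D_Mac = 2.86710 yrs; D_mod = 2.86710/(1+0.042) = 2.75154 yrs.
ΔP/P ≈ -D_mod · Δy = -2.75154 × (+0.012) = -0.033018 = -3.3018%.

-3.30%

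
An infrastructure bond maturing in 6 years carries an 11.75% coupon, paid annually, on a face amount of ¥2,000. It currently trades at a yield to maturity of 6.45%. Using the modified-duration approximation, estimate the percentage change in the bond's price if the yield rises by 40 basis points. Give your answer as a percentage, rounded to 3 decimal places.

Periodic yield y = 0.0645. Modified duration first:
  t   CF        PV=CF/(1+0.0645)^t    t·PV
  1       235.00       220.7609       220.7609
  2       235.00       207.3846       414.7692
  3       235.00       194.8188       584.4564
  4       235.00       183.0144       732.0575
  5       235.00       171.9252       859.6260
  6     2,235.00     1,536.0436     9,216.2614
  Σ                  2,513.9475    12,027.9314
P = 2,513.9475; D_Mac = 4.78448 yrs; D_mod = 4.78448/(1+0.0645) = 4.49458 yrs.
ΔP/P ≈ -D_mod · Δy = -4.49458 × (+0.004) = -0.017978 = -1.7978%.

-1.798%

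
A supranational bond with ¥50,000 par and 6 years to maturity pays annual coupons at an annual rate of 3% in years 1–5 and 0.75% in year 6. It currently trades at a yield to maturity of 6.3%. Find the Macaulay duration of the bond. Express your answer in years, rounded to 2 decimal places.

5.52 years

Periodic yield y = 0.063. Discount each cash flow and weight by its year:
  t   CF        PV=CF/(1+0.063)^t    t·PV
  1     1,500.00     1,411.1007     1,411.1007
  2     1,500.00     1,327.4700     2,654.9401
  3     1,500.00     1,248.7959     3,746.3877
  4     1,500.00     1,174.7845     4,699.1379
  5     1,500.00     1,105.1594     5,525.7972
  6    50,375.00    34,915.2754   209,491.6524
  Σ                 41,182.5859   227,529.0160
Price P = Σ PV = 41,182.5859.
Macaulay duration = Σ(t·PV) / P = 227,529.0160 / 41,182.5859 = 5.52488 years.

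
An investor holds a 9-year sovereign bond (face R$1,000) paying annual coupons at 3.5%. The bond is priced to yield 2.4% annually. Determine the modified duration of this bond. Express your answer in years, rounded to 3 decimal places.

7.743 years

Periodic yield y = 0.024. First find Macaulay duration:
  t   CF        PV=CF/(1+0.024)^t    t·PV
  1        35.00        34.1797        34.1797
  2        35.00        33.3786        66.7572
  3        35.00        32.5963        97.7889
  4        35.00        31.8323       127.3293
  5        35.00        31.0862       155.4312
  6        35.00        30.3577       182.1460
  7        35.00        29.6462       207.5231
  8        35.00        28.9513       231.6106
  9     1,035.00       836.0663     7,524.5971
  Σ                  1,088.0946     8,627.3629
P = 1,088.0946; Macaulay duration = 8,627.3629 / 1,088.0946 = 7.92887 years.
Modified duration = D_Mac / (1 + y) = 7.92887 / 1.024 = 7.74304 years.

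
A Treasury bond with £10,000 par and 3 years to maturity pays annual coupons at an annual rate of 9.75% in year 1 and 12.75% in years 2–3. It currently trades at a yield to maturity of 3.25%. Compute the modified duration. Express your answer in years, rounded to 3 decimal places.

2.664 years

Periodic yield y = 0.0325. First find Macaulay duration:
  t   CF        PV=CF/(1+0.0325)^t    t·PV
  1       975.00       944.3099       944.3099
  2     1,275.00     1,195.9969     2,391.9939
  3    11,275.00    10,243.4528    30,730.3583
  Σ                 12,383.7596    34,066.6621
P = 12,383.7596; Macaulay duration = 34,066.6621 / 12,383.7596 = 2.75091 years.
Modified duration = D_Mac / (1 + y) = 2.75091 / 1.0325 = 2.66432 years.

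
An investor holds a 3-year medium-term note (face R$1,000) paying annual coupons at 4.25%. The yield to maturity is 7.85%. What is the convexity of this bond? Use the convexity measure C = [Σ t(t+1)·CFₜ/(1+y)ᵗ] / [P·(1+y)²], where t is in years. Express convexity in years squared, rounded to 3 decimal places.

With y = 0.0785:
  t   CF        PV=CF/(1+0.0785)^t    t·PV        t(t+1)·PV
  1        42.50        39.4066        39.4066          78.8132
  2        42.50        36.5383        73.0766         219.2299
  3     1,042.50       831.0279     2,493.0838       9,972.3350
  Σ                    906.9728     2,605.5670      10,270.3782
P = 906.9728.
Convexity = Σ t(t+1)·PV / [P·(1+y)²] = 10,270.3782 / (906.9728 × 1.163162) = 9.73536.

9.735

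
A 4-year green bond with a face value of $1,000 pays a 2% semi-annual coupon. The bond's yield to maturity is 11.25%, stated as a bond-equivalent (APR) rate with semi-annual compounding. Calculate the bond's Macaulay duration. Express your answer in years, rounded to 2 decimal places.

3.83 years

Periodic yield y = 0.05625. Discount each cash flow and weight by its period:
  t   CF        PV=CF/(1+0.05625)^t    t·PV
  1        10.00         9.4675         9.4675
  2        10.00         8.9633        17.9265
  3        10.00         8.4859        25.4578
  4        10.00         8.0340        32.1361
  5        10.00         7.6062        38.0309
  6        10.00         7.2011        43.2067
  7        10.00         6.8176        47.7234
  8     1,010.00       651.9099     5,215.2795
  Σ                    708.4855     5,429.2283
Price P = Σ PV = 708.4855.
Macaulay duration = Σ(t·PV) / P = 5,429.2283 / 708.4855 = 7.66315 half-year periods.
In years: 7.66315 / 2 = 3.83157 years.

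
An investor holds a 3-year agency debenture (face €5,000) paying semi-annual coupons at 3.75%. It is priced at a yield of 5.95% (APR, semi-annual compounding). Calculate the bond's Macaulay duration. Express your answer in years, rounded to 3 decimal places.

2.860 years

Periodic yield y = 0.02975. Discount each cash flow and weight by its period:
  t   CF        PV=CF/(1+0.02975)^t    t·PV
  1        93.75        91.0415        91.0415
  2        93.75        88.4113       176.8226
  3        93.75        85.8570       257.5711
  4        93.75        83.3766       333.5063
  5        93.75        80.9678       404.8389
  6     5,093.75     4,272.1532    25,632.9194
  Σ                  4,701.8074    26,896.6999
Price P = Σ PV = 4,701.8074.
Macaulay duration = Σ(t·PV) / P = 26,896.6999 / 4,701.8074 = 5.72050 half-year periods.
In years: 5.72050 / 2 = 2.86025 years.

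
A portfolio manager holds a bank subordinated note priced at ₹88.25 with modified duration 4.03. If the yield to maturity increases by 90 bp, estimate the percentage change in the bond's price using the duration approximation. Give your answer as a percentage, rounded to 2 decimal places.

-3.63%

Duration approximation: ΔP/P ≈ -D_mod · Δy = -4.03 × (+0.009) = -0.036270.
As a percentage: -3.6270%.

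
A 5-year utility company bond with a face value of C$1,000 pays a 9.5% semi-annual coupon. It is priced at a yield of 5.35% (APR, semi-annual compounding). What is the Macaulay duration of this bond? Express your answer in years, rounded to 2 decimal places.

4.18 years

Periodic yield y = 0.02675. Discount each cash flow and weight by its period:
  t   CF        PV=CF/(1+0.02675)^t    t·PV
  1        47.50        46.2625        46.2625
  2        47.50        45.0572        90.1144
  3        47.50        43.8833       131.6500
  4        47.50        42.7400       170.9601
  5        47.50        41.6265       208.1326
  6        47.50        40.5420       243.2521
  7        47.50        39.4858       276.4004
  8        47.50        38.4570       307.6564
  9        47.50        37.4551       337.0961
  10    1,047.50       804.4646     8,044.6456
  Σ                  1,179.9741     9,856.1701
Price P = Σ PV = 1,179.9741.
Macaulay duration = Σ(t·PV) / P = 9,856.1701 / 1,179.9741 = 8.35287 half-year periods.
In years: 8.35287 / 2 = 4.17644 years.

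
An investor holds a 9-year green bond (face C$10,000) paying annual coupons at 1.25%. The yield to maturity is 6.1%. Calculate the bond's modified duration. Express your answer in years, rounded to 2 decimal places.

7.96 years

Periodic yield y = 0.061. First find Macaulay duration:
  t   CF        PV=CF/(1+0.061)^t    t·PV
  1       125.00       117.8134       117.8134
  2       125.00       111.0399       222.0799
  3       125.00       104.6559       313.9678
  4       125.00        98.6390       394.5558
  5       125.00        92.9679       464.8396
  6       125.00        87.6229       525.7375
  7       125.00        82.5852       578.0965
  8       125.00        77.8372       622.6972
  9    10,125.00     5,942.3274    53,480.9467
  Σ                  6,715.4888    56,720.7344
P = 6,715.4888; Macaulay duration = 56,720.7344 / 6,715.4888 = 8.44626 years.
Modified duration = D_Mac / (1 + y) = 8.44626 / 1.061 = 7.96066 years.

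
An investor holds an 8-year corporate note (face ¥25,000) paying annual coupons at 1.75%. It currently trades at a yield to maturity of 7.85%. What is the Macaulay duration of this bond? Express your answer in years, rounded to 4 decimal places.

7.3917 years

Periodic yield y = 0.0785. Discount each cash flow and weight by its year:
  t   CF        PV=CF/(1+0.0785)^t    t·PV
  1       437.50       405.6560       405.6560
  2       437.50       376.1298       752.2596
  3       437.50       348.7527     1,046.2582
  4       437.50       323.3683     1,293.4732
  5       437.50       299.8315     1,499.1577
  6       437.50       278.0079     1,668.0475
  7       437.50       257.7728     1,804.4093
  8    25,437.50    13,896.7496   111,173.9965
  Σ                 16,186.2686   119,643.2580
Price P = Σ PV = 16,186.2686.
Macaulay duration = Σ(t·PV) / P = 119,643.2580 / 16,186.2686 = 7.39165 years.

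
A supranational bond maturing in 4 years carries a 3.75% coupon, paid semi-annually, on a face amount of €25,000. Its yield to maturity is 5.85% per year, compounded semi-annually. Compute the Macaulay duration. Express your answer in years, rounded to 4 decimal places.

Periodic yield y = 0.02925. Discount each cash flow and weight by its period:
  t   CF        PV=CF/(1+0.02925)^t    t·PV
  1       468.75       455.4287       455.4287
  2       468.75       442.4860       884.9720
  3       468.75       429.9111     1,289.7333
  4       468.75       417.6936     1,670.7742
  5       468.75       405.8232     2,029.1161
  6       468.75       394.2902     2,365.7414
  7       468.75       383.0850     2,681.5950
  8    25,468.75    20,222.7692   161,782.1535
  Σ                 23,151.4870   173,159.5143
Price P = Σ PV = 23,151.4870.
Macaulay duration = Σ(t·PV) / P = 173,159.5143 / 23,151.4870 = 7.47941 half-year periods.
In years: 7.47941 / 2 = 3.73971 years.

3.7397 years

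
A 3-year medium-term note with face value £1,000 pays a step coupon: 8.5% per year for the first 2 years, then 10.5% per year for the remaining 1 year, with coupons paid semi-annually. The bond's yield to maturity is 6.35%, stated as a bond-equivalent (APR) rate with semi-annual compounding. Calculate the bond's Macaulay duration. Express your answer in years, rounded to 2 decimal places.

2.72 years

Periodic yield y = 0.03175. Discount each cash flow and weight by its period:
  t   CF        PV=CF/(1+0.03175)^t    t·PV
  1        42.50        41.1921        41.1921
  2        42.50        39.9245        79.8491
  3        42.50        38.6959       116.0878
  4        42.50        37.5052       150.0206
  5        52.50        44.9042       224.5210
  6     1,052.50       872.5197     5,235.1182
  Σ                  1,074.7417     5,846.7889
Price P = Σ PV = 1,074.7417.
Macaulay duration = Σ(t·PV) / P = 5,846.7889 / 1,074.7417 = 5.44018 half-year periods.
In years: 5.44018 / 2 = 2.72009 years.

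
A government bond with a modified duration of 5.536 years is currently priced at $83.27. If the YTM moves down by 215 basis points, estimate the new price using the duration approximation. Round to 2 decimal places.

Duration approximation: ΔP/P ≈ -D_mod · Δy = -5.536 × (-0.0215) = +0.119024.
New price ≈ 83.27 × (1 + 0.119024) = 93.18112848.

$93.18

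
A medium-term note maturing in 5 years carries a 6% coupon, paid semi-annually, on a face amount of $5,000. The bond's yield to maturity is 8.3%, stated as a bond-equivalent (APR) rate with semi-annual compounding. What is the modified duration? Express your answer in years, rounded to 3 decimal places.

Periodic yield y = 0.0415. First find Macaulay duration:
  t   CF        PV=CF/(1+0.0415)^t    t·PV
  1       150.00       144.0230       144.0230
  2       150.00       138.2842       276.5685
  3       150.00       132.7741       398.3224
  4       150.00       127.4836       509.9342
  5       150.00       122.4038       612.0190
  6       150.00       117.5264       705.1587
  7       150.00       112.8434       789.9041
  8       150.00       108.3470       866.7763
  9       150.00       104.0298       936.2683
  10    5,150.00     3,429.3711    34,293.7112
  Σ                  4,537.0866    39,532.6857
P = 4,537.0866; Macaulay duration = 39,532.6857 / 4,537.0866 = 8.71323 half-year periods = 4.35662 years.
Modified duration = D_Mac / (1 + y) = 4.35662 / 1.0415 = 4.18302 years.

4.183 years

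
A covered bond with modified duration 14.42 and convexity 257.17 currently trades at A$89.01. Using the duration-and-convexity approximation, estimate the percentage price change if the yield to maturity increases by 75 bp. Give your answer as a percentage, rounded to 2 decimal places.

-10.09%

Duration effect: -D_mod·Δy = -14.42 × (+0.0075) = -0.108150
Convexity effect: ½·C·(Δy)² = 0.5 × 257.17 × (0.0075)² = +0.00723290625
ΔP/P ≈ -0.108150 + 0.00723290625 = -0.10091709375
= -10.091709375%.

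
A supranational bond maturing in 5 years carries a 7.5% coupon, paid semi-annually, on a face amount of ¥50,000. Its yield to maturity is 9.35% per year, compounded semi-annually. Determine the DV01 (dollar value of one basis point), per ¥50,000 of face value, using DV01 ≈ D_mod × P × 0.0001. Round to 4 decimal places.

Periodic yield y = 0.04675.
  t   CF        PV=CF/(1+0.04675)^t    t·PV
  1     1,875.00     1,791.2587     1,791.2587
  2     1,875.00     1,711.2574     3,422.5148
  3     1,875.00     1,634.8291     4,904.4873
  4     1,875.00     1,561.8143     6,247.2572
  5     1,875.00     1,492.0605     7,460.3023
  6     1,875.00     1,425.4220     8,552.5319
  7     1,875.00     1,361.7597     9,532.3181
  8     1,875.00     1,300.9407    10,407.5260
  9     1,875.00     1,242.8381    11,185.5426
  10   51,875.00    32,849.4736   328,494.7356
  Σ                 46,371.6540   391,998.4745
P = 46,371.6540; D_Mac = 8.45341 half-year periods = 4.22670 yrs; D_mod = 4.03793 yrs.
DV01 ≈ 4.03793 × 46,371.6540 × 0.0001 = 18.724551.

¥18.7246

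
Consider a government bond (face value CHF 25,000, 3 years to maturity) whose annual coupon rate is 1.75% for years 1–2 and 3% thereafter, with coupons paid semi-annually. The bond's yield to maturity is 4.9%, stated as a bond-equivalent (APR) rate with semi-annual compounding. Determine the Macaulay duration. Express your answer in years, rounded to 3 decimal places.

Periodic yield y = 0.0245. Discount each cash flow and weight by its period:
  t   CF        PV=CF/(1+0.0245)^t    t·PV
  1       218.75       213.5188       213.5188
  2       218.75       208.4127       416.8254
  3       218.75       203.4287       610.2860
  4       218.75       198.5639       794.2554
  5       375.00       332.2549     1,661.2747
  6    25,375.00    21,944.9338   131,669.6026
  Σ                 23,101.1127   135,365.7630
Price P = Σ PV = 23,101.1127.
Macaulay duration = Σ(t·PV) / P = 135,365.7630 / 23,101.1127 = 5.85971 half-year periods.
In years: 5.85971 / 2 = 2.92985 years.

2.930 years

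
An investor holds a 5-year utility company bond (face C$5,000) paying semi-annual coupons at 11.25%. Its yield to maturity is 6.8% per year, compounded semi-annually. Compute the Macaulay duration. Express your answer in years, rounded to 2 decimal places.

4.05 years

Periodic yield y = 0.034. Discount each cash flow and weight by its period:
  t   CF        PV=CF/(1+0.034)^t    t·PV
  1       281.25       272.0019       272.0019
  2       281.25       263.0580       526.1159
  3       281.25       254.4081       763.2243
  4       281.25       246.0426       984.1706
  5       281.25       237.9523     1,189.7613
  6       281.25       230.1279     1,380.7675
  7       281.25       222.5608     1,557.9259
  8       281.25       215.2426     1,721.9408
  9       281.25       208.1650     1,873.4849
  10    5,281.25     3,780.3442    37,803.4415
  Σ                  5,929.9034    48,072.8346
Price P = Σ PV = 5,929.9034.
Macaulay duration = Σ(t·PV) / P = 48,072.8346 / 5,929.9034 = 8.10685 half-year periods.
In years: 8.10685 / 2 = 4.05342 years.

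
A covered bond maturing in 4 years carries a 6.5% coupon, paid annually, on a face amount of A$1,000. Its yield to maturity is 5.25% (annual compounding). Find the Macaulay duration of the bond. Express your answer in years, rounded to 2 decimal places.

3.66 years

Periodic yield y = 0.0525. Discount each cash flow and weight by its year:
  t   CF        PV=CF/(1+0.0525)^t    t·PV
  1        65.00        61.7577        61.7577
  2        65.00        58.6772       117.3543
  3        65.00        55.7503       167.2508
  4     1,065.00       867.8830     3,471.5321
  Σ                  1,044.0682     3,817.8950
Price P = Σ PV = 1,044.0682.
Macaulay duration = Σ(t·PV) / P = 3,817.8950 / 1,044.0682 = 3.65675 years.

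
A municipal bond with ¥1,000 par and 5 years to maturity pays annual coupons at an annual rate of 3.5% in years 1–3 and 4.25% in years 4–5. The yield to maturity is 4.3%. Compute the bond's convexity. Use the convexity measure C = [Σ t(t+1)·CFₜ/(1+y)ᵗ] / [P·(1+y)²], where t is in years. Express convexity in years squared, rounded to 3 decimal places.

With y = 0.043:
  t   CF        PV=CF/(1+0.043)^t    t·PV        t(t+1)·PV
  1        35.00        33.5570        33.5570          67.1141
  2        35.00        32.1736        64.3472         193.0415
  3        35.00        30.8472        92.5415         370.1659
  4        42.50        35.9130       143.6520         718.2600
  5     1,042.50       844.6067     4,223.0335      25,338.2010
  Σ                    977.0975     4,557.1312      26,686.7824
P = 977.0975.
Convexity = Σ t(t+1)·PV / [P·(1+y)²] = 26,686.7824 / (977.0975 × 1.087849) = 25.10670.

25.107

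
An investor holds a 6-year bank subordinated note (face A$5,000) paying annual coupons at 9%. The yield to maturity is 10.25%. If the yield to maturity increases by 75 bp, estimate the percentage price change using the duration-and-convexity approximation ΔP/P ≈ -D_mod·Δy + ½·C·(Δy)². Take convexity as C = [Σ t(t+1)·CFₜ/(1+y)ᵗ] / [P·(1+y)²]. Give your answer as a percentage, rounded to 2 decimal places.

-3.23%

With y = 0.1025:
  t   CF        PV=CF/(1+0.1025)^t    t·PV        t(t+1)·PV
  1       450.00       408.1633       408.1633         816.3265
  2       450.00       370.2161       740.4322       2,221.2967
  3       450.00       335.7969     1,007.3908       4,029.5631
  4       450.00       304.5777     1,218.3109       6,091.5543
  5       450.00       276.2610     1,381.3048       8,287.8289
  6     5,450.00     3,034.7639    18,208.5836     127,460.0850
  Σ                  4,729.7789    22,964.1855     148,906.6546
P = 4,729.7789; D_Mac = 4.85523 yrs; D_mod = 4.40384 yrs; C = 25.90097.
Duration effect: -4.40384 × (+0.0075) = -0.033029
Convexity effect: 0.5 × 25.90097 × (0.0075)² = +0.0007285
ΔP/P ≈ -0.033029 + 0.0007285 = -0.032300 = -3.2300%.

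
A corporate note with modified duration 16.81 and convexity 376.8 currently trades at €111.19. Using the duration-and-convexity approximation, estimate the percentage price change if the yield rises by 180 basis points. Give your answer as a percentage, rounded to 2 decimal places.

-24.15%

Duration effect: -D_mod·Δy = -16.81 × (+0.018) = -0.302580
Convexity effect: ½·C·(Δy)² = 0.5 × 376.8 × (0.018)² = +0.0610416
ΔP/P ≈ -0.302580 + 0.0610416 = -0.2415384
= -24.15384%.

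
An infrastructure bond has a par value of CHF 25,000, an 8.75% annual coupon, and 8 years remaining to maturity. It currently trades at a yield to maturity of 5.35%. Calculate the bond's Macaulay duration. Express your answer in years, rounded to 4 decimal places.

6.2709 years

Periodic yield y = 0.0535. Discount each cash flow and weight by its year:
  t   CF        PV=CF/(1+0.0535)^t    t·PV
  1     2,187.50     2,076.4120     2,076.4120
  2     2,187.50     1,970.9653     3,941.9306
  3     2,187.50     1,870.8736     5,612.6207
  4     2,187.50     1,775.8648     7,103.4592
  5     2,187.50     1,685.6809     8,428.4044
  6     2,187.50     1,600.0768     9,600.4607
  7     2,187.50     1,518.8199    10,631.7394
  8    27,187.50    17,918.1412   143,345.1296
  Σ                 30,416.8344   190,740.1567
Price P = Σ PV = 30,416.8344.
Macaulay duration = Σ(t·PV) / P = 190,740.1567 / 30,416.8344 = 6.27087 years.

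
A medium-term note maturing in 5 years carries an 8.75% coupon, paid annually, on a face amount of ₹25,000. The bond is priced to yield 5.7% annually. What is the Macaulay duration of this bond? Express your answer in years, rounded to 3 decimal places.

Periodic yield y = 0.057. Discount each cash flow and weight by its year:
  t   CF        PV=CF/(1+0.057)^t    t·PV
  1     2,187.50     2,069.5364     2,069.5364
  2     2,187.50     1,957.9342     3,915.8684
  3     2,187.50     1,852.3502     5,557.0506
  4     2,187.50     1,752.4600     7,009.8400
  5    27,187.50    20,606.0305   103,030.1524
  Σ                 28,238.3113   121,582.4478
Price P = Σ PV = 28,238.3113.
Macaulay duration = Σ(t·PV) / P = 121,582.4478 / 28,238.3113 = 4.30558 years.

4.306 years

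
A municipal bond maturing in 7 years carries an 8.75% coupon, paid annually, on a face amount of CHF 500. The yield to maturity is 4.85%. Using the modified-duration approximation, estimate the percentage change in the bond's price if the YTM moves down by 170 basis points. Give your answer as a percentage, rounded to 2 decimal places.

Periodic yield y = 0.0485. Modified duration first:
  t   CF        PV=CF/(1+0.0485)^t    t·PV
  1        43.75        41.7263        41.7263
  2        43.75        39.7962        79.5923
  3        43.75        37.9553       113.8660
  4        43.75        36.1996       144.7986
  5        43.75        34.5252       172.6259
  6        43.75        32.9282       197.5690
  7       543.75       390.3195     2,732.2364
  Σ                    613.4502     3,482.4144
P = 613.4502; D_Mac = 5.67677 yrs; D_mod = 5.67677/(1+0.0485) = 5.41418 yrs.
ΔP/P ≈ -D_mod · Δy = -5.41418 × (-0.017) = +0.092041 = +9.2041%.

+9.20%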